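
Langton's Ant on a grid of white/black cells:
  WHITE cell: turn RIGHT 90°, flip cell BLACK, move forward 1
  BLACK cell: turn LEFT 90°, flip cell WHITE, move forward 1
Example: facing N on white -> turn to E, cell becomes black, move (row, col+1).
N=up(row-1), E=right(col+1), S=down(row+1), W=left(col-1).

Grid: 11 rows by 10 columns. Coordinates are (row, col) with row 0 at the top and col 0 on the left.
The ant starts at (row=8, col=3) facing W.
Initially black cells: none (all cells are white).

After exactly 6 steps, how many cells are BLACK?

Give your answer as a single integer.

Answer: 4

Derivation:
Step 1: on WHITE (8,3): turn R to N, flip to black, move to (7,3). |black|=1
Step 2: on WHITE (7,3): turn R to E, flip to black, move to (7,4). |black|=2
Step 3: on WHITE (7,4): turn R to S, flip to black, move to (8,4). |black|=3
Step 4: on WHITE (8,4): turn R to W, flip to black, move to (8,3). |black|=4
Step 5: on BLACK (8,3): turn L to S, flip to white, move to (9,3). |black|=3
Step 6: on WHITE (9,3): turn R to W, flip to black, move to (9,2). |black|=4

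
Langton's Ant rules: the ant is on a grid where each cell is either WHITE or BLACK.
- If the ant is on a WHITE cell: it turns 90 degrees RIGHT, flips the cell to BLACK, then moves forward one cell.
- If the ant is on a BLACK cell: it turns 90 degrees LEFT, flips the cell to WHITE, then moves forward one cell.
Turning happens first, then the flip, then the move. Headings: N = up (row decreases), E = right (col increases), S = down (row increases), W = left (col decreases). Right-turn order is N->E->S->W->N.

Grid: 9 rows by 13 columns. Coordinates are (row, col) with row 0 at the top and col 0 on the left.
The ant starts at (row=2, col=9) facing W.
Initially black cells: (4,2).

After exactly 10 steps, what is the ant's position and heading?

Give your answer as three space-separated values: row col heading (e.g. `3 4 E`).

Answer: 3 10 E

Derivation:
Step 1: on WHITE (2,9): turn R to N, flip to black, move to (1,9). |black|=2
Step 2: on WHITE (1,9): turn R to E, flip to black, move to (1,10). |black|=3
Step 3: on WHITE (1,10): turn R to S, flip to black, move to (2,10). |black|=4
Step 4: on WHITE (2,10): turn R to W, flip to black, move to (2,9). |black|=5
Step 5: on BLACK (2,9): turn L to S, flip to white, move to (3,9). |black|=4
Step 6: on WHITE (3,9): turn R to W, flip to black, move to (3,8). |black|=5
Step 7: on WHITE (3,8): turn R to N, flip to black, move to (2,8). |black|=6
Step 8: on WHITE (2,8): turn R to E, flip to black, move to (2,9). |black|=7
Step 9: on WHITE (2,9): turn R to S, flip to black, move to (3,9). |black|=8
Step 10: on BLACK (3,9): turn L to E, flip to white, move to (3,10). |black|=7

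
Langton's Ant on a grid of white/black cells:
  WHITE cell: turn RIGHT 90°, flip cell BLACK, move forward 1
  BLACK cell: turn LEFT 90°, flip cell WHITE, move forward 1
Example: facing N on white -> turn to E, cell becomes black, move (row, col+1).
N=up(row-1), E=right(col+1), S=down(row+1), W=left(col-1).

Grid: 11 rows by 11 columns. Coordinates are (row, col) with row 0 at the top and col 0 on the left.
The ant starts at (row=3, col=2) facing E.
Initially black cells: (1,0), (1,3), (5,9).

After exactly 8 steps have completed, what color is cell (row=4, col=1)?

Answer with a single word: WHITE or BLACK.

Answer: BLACK

Derivation:
Step 1: on WHITE (3,2): turn R to S, flip to black, move to (4,2). |black|=4
Step 2: on WHITE (4,2): turn R to W, flip to black, move to (4,1). |black|=5
Step 3: on WHITE (4,1): turn R to N, flip to black, move to (3,1). |black|=6
Step 4: on WHITE (3,1): turn R to E, flip to black, move to (3,2). |black|=7
Step 5: on BLACK (3,2): turn L to N, flip to white, move to (2,2). |black|=6
Step 6: on WHITE (2,2): turn R to E, flip to black, move to (2,3). |black|=7
Step 7: on WHITE (2,3): turn R to S, flip to black, move to (3,3). |black|=8
Step 8: on WHITE (3,3): turn R to W, flip to black, move to (3,2). |black|=9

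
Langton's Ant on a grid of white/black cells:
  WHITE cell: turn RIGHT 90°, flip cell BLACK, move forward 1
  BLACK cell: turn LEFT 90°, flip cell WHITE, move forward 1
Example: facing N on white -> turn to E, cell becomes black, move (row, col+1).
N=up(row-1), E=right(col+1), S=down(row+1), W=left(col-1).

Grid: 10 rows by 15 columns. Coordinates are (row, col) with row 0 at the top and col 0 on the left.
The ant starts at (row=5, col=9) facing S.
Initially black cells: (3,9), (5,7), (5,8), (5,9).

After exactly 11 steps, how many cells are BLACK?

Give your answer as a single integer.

Step 1: on BLACK (5,9): turn L to E, flip to white, move to (5,10). |black|=3
Step 2: on WHITE (5,10): turn R to S, flip to black, move to (6,10). |black|=4
Step 3: on WHITE (6,10): turn R to W, flip to black, move to (6,9). |black|=5
Step 4: on WHITE (6,9): turn R to N, flip to black, move to (5,9). |black|=6
Step 5: on WHITE (5,9): turn R to E, flip to black, move to (5,10). |black|=7
Step 6: on BLACK (5,10): turn L to N, flip to white, move to (4,10). |black|=6
Step 7: on WHITE (4,10): turn R to E, flip to black, move to (4,11). |black|=7
Step 8: on WHITE (4,11): turn R to S, flip to black, move to (5,11). |black|=8
Step 9: on WHITE (5,11): turn R to W, flip to black, move to (5,10). |black|=9
Step 10: on WHITE (5,10): turn R to N, flip to black, move to (4,10). |black|=10
Step 11: on BLACK (4,10): turn L to W, flip to white, move to (4,9). |black|=9

Answer: 9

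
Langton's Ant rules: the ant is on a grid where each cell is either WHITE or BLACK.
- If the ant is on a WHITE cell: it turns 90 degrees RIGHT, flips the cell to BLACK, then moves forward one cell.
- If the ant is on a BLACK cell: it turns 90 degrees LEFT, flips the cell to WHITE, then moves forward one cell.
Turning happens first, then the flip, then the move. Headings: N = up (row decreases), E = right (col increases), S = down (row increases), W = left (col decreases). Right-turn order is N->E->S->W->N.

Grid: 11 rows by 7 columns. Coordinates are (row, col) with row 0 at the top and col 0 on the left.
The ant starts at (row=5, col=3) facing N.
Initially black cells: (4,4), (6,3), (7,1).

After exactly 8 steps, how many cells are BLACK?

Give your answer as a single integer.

Step 1: on WHITE (5,3): turn R to E, flip to black, move to (5,4). |black|=4
Step 2: on WHITE (5,4): turn R to S, flip to black, move to (6,4). |black|=5
Step 3: on WHITE (6,4): turn R to W, flip to black, move to (6,3). |black|=6
Step 4: on BLACK (6,3): turn L to S, flip to white, move to (7,3). |black|=5
Step 5: on WHITE (7,3): turn R to W, flip to black, move to (7,2). |black|=6
Step 6: on WHITE (7,2): turn R to N, flip to black, move to (6,2). |black|=7
Step 7: on WHITE (6,2): turn R to E, flip to black, move to (6,3). |black|=8
Step 8: on WHITE (6,3): turn R to S, flip to black, move to (7,3). |black|=9

Answer: 9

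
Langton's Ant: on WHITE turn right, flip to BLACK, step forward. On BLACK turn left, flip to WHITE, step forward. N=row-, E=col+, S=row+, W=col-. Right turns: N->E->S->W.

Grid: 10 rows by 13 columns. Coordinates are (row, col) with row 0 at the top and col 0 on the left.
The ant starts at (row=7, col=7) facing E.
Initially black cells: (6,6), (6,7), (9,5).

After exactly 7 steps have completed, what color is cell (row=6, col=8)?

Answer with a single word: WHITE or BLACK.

Step 1: on WHITE (7,7): turn R to S, flip to black, move to (8,7). |black|=4
Step 2: on WHITE (8,7): turn R to W, flip to black, move to (8,6). |black|=5
Step 3: on WHITE (8,6): turn R to N, flip to black, move to (7,6). |black|=6
Step 4: on WHITE (7,6): turn R to E, flip to black, move to (7,7). |black|=7
Step 5: on BLACK (7,7): turn L to N, flip to white, move to (6,7). |black|=6
Step 6: on BLACK (6,7): turn L to W, flip to white, move to (6,6). |black|=5
Step 7: on BLACK (6,6): turn L to S, flip to white, move to (7,6). |black|=4

Answer: WHITE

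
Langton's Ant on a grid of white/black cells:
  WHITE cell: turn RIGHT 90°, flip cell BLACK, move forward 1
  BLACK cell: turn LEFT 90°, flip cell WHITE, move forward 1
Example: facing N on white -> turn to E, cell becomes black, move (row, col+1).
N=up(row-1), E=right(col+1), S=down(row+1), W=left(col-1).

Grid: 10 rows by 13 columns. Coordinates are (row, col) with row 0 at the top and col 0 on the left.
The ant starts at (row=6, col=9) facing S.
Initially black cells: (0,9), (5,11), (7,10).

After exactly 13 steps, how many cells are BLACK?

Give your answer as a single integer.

Step 1: on WHITE (6,9): turn R to W, flip to black, move to (6,8). |black|=4
Step 2: on WHITE (6,8): turn R to N, flip to black, move to (5,8). |black|=5
Step 3: on WHITE (5,8): turn R to E, flip to black, move to (5,9). |black|=6
Step 4: on WHITE (5,9): turn R to S, flip to black, move to (6,9). |black|=7
Step 5: on BLACK (6,9): turn L to E, flip to white, move to (6,10). |black|=6
Step 6: on WHITE (6,10): turn R to S, flip to black, move to (7,10). |black|=7
Step 7: on BLACK (7,10): turn L to E, flip to white, move to (7,11). |black|=6
Step 8: on WHITE (7,11): turn R to S, flip to black, move to (8,11). |black|=7
Step 9: on WHITE (8,11): turn R to W, flip to black, move to (8,10). |black|=8
Step 10: on WHITE (8,10): turn R to N, flip to black, move to (7,10). |black|=9
Step 11: on WHITE (7,10): turn R to E, flip to black, move to (7,11). |black|=10
Step 12: on BLACK (7,11): turn L to N, flip to white, move to (6,11). |black|=9
Step 13: on WHITE (6,11): turn R to E, flip to black, move to (6,12). |black|=10

Answer: 10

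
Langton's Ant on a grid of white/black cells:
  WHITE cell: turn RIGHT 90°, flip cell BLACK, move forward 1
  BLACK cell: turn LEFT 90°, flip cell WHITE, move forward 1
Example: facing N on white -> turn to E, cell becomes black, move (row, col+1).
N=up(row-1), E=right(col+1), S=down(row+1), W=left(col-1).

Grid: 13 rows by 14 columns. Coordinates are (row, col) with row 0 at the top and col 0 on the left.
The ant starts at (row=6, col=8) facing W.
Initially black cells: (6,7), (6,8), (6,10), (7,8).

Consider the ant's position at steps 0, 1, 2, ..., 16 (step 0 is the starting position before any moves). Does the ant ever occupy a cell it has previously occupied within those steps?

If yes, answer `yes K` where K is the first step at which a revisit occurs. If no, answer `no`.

Step 1: on BLACK (6,8): turn L to S, flip to white, move to (7,8). |black|=3 — new cell
Step 2: on BLACK (7,8): turn L to E, flip to white, move to (7,9). |black|=2 — new cell
Step 3: on WHITE (7,9): turn R to S, flip to black, move to (8,9). |black|=3 — new cell
Step 4: on WHITE (8,9): turn R to W, flip to black, move to (8,8). |black|=4 — new cell
Step 5: on WHITE (8,8): turn R to N, flip to black, move to (7,8). |black|=5 — REVISIT

Answer: yes 5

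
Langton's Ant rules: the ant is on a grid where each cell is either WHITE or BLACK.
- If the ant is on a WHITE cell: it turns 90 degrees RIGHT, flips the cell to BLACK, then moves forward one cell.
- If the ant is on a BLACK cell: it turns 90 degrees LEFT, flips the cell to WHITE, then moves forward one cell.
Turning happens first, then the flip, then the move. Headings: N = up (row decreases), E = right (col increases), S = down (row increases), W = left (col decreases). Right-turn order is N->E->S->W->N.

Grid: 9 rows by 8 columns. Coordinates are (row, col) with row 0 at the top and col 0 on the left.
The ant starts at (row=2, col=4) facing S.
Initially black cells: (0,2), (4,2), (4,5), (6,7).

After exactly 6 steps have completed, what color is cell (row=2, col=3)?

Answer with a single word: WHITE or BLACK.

Step 1: on WHITE (2,4): turn R to W, flip to black, move to (2,3). |black|=5
Step 2: on WHITE (2,3): turn R to N, flip to black, move to (1,3). |black|=6
Step 3: on WHITE (1,3): turn R to E, flip to black, move to (1,4). |black|=7
Step 4: on WHITE (1,4): turn R to S, flip to black, move to (2,4). |black|=8
Step 5: on BLACK (2,4): turn L to E, flip to white, move to (2,5). |black|=7
Step 6: on WHITE (2,5): turn R to S, flip to black, move to (3,5). |black|=8

Answer: BLACK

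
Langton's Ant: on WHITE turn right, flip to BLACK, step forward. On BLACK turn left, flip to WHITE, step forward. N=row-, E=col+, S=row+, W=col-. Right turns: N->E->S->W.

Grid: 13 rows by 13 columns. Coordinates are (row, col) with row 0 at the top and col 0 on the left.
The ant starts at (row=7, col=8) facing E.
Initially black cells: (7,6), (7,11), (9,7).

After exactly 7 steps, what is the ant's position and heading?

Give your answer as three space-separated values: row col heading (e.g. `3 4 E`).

Step 1: on WHITE (7,8): turn R to S, flip to black, move to (8,8). |black|=4
Step 2: on WHITE (8,8): turn R to W, flip to black, move to (8,7). |black|=5
Step 3: on WHITE (8,7): turn R to N, flip to black, move to (7,7). |black|=6
Step 4: on WHITE (7,7): turn R to E, flip to black, move to (7,8). |black|=7
Step 5: on BLACK (7,8): turn L to N, flip to white, move to (6,8). |black|=6
Step 6: on WHITE (6,8): turn R to E, flip to black, move to (6,9). |black|=7
Step 7: on WHITE (6,9): turn R to S, flip to black, move to (7,9). |black|=8

Answer: 7 9 S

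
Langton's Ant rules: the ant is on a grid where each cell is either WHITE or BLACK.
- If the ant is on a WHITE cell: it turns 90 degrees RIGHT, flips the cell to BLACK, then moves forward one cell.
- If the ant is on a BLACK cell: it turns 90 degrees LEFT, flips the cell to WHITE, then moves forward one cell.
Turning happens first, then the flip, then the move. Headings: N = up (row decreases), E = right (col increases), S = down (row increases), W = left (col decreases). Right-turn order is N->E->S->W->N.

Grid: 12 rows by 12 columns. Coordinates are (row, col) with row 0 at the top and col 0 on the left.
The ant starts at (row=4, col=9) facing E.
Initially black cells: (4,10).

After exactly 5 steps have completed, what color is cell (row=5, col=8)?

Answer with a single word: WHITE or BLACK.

Step 1: on WHITE (4,9): turn R to S, flip to black, move to (5,9). |black|=2
Step 2: on WHITE (5,9): turn R to W, flip to black, move to (5,8). |black|=3
Step 3: on WHITE (5,8): turn R to N, flip to black, move to (4,8). |black|=4
Step 4: on WHITE (4,8): turn R to E, flip to black, move to (4,9). |black|=5
Step 5: on BLACK (4,9): turn L to N, flip to white, move to (3,9). |black|=4

Answer: BLACK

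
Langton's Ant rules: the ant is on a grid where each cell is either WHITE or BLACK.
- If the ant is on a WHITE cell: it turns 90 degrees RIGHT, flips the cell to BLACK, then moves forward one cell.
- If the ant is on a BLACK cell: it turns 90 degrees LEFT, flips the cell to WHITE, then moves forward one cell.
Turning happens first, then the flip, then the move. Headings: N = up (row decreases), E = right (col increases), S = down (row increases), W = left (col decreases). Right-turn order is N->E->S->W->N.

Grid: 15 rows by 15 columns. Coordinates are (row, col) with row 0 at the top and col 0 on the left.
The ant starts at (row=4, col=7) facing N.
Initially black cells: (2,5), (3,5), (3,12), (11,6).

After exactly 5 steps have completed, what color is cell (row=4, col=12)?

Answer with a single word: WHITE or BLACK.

Step 1: on WHITE (4,7): turn R to E, flip to black, move to (4,8). |black|=5
Step 2: on WHITE (4,8): turn R to S, flip to black, move to (5,8). |black|=6
Step 3: on WHITE (5,8): turn R to W, flip to black, move to (5,7). |black|=7
Step 4: on WHITE (5,7): turn R to N, flip to black, move to (4,7). |black|=8
Step 5: on BLACK (4,7): turn L to W, flip to white, move to (4,6). |black|=7

Answer: WHITE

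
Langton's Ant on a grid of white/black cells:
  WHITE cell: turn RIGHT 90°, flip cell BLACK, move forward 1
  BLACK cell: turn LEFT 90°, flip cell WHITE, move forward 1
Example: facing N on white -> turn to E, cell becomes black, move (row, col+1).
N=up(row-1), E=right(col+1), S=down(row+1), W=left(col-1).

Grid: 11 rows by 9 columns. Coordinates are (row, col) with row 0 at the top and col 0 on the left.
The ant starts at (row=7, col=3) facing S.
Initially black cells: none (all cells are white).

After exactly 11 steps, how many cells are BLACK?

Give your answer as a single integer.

Step 1: on WHITE (7,3): turn R to W, flip to black, move to (7,2). |black|=1
Step 2: on WHITE (7,2): turn R to N, flip to black, move to (6,2). |black|=2
Step 3: on WHITE (6,2): turn R to E, flip to black, move to (6,3). |black|=3
Step 4: on WHITE (6,3): turn R to S, flip to black, move to (7,3). |black|=4
Step 5: on BLACK (7,3): turn L to E, flip to white, move to (7,4). |black|=3
Step 6: on WHITE (7,4): turn R to S, flip to black, move to (8,4). |black|=4
Step 7: on WHITE (8,4): turn R to W, flip to black, move to (8,3). |black|=5
Step 8: on WHITE (8,3): turn R to N, flip to black, move to (7,3). |black|=6
Step 9: on WHITE (7,3): turn R to E, flip to black, move to (7,4). |black|=7
Step 10: on BLACK (7,4): turn L to N, flip to white, move to (6,4). |black|=6
Step 11: on WHITE (6,4): turn R to E, flip to black, move to (6,5). |black|=7

Answer: 7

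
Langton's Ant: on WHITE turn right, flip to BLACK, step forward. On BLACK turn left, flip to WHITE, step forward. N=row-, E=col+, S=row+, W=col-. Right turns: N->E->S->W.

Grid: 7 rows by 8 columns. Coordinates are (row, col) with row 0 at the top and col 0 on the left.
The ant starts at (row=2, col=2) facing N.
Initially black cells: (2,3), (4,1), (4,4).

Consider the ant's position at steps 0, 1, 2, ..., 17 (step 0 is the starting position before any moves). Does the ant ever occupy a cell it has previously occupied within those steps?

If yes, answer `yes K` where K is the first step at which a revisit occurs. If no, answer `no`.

Answer: yes 5

Derivation:
Step 1: on WHITE (2,2): turn R to E, flip to black, move to (2,3). |black|=4 — new cell
Step 2: on BLACK (2,3): turn L to N, flip to white, move to (1,3). |black|=3 — new cell
Step 3: on WHITE (1,3): turn R to E, flip to black, move to (1,4). |black|=4 — new cell
Step 4: on WHITE (1,4): turn R to S, flip to black, move to (2,4). |black|=5 — new cell
Step 5: on WHITE (2,4): turn R to W, flip to black, move to (2,3). |black|=6 — REVISIT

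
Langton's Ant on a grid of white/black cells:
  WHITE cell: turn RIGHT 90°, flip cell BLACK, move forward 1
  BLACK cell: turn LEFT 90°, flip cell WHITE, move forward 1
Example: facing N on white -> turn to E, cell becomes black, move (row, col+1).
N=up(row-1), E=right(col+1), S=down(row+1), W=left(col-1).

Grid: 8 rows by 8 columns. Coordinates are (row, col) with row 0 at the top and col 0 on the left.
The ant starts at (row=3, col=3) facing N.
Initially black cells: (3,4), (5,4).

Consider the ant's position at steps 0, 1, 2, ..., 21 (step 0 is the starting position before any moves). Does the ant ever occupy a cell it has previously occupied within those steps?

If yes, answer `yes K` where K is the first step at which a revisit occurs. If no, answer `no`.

Answer: yes 5

Derivation:
Step 1: on WHITE (3,3): turn R to E, flip to black, move to (3,4). |black|=3 — new cell
Step 2: on BLACK (3,4): turn L to N, flip to white, move to (2,4). |black|=2 — new cell
Step 3: on WHITE (2,4): turn R to E, flip to black, move to (2,5). |black|=3 — new cell
Step 4: on WHITE (2,5): turn R to S, flip to black, move to (3,5). |black|=4 — new cell
Step 5: on WHITE (3,5): turn R to W, flip to black, move to (3,4). |black|=5 — REVISIT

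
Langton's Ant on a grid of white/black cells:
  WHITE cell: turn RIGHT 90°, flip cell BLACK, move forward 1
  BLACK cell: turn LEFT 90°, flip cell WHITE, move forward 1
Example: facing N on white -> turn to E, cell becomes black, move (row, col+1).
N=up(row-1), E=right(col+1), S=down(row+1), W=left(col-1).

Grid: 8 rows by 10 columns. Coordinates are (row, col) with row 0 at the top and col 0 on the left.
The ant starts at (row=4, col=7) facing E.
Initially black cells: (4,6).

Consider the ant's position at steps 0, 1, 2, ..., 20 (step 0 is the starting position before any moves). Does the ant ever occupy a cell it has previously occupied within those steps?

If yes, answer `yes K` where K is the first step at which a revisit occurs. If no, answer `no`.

Answer: yes 7

Derivation:
Step 1: on WHITE (4,7): turn R to S, flip to black, move to (5,7). |black|=2 — new cell
Step 2: on WHITE (5,7): turn R to W, flip to black, move to (5,6). |black|=3 — new cell
Step 3: on WHITE (5,6): turn R to N, flip to black, move to (4,6). |black|=4 — new cell
Step 4: on BLACK (4,6): turn L to W, flip to white, move to (4,5). |black|=3 — new cell
Step 5: on WHITE (4,5): turn R to N, flip to black, move to (3,5). |black|=4 — new cell
Step 6: on WHITE (3,5): turn R to E, flip to black, move to (3,6). |black|=5 — new cell
Step 7: on WHITE (3,6): turn R to S, flip to black, move to (4,6). |black|=6 — REVISIT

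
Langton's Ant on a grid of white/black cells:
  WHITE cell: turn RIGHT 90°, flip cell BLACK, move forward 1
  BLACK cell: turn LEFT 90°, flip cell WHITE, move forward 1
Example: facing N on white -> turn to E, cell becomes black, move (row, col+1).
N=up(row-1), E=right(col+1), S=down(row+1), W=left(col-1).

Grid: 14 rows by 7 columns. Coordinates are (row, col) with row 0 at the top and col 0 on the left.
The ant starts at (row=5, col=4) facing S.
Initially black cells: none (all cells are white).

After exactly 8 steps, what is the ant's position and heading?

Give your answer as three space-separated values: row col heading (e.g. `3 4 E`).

Step 1: on WHITE (5,4): turn R to W, flip to black, move to (5,3). |black|=1
Step 2: on WHITE (5,3): turn R to N, flip to black, move to (4,3). |black|=2
Step 3: on WHITE (4,3): turn R to E, flip to black, move to (4,4). |black|=3
Step 4: on WHITE (4,4): turn R to S, flip to black, move to (5,4). |black|=4
Step 5: on BLACK (5,4): turn L to E, flip to white, move to (5,5). |black|=3
Step 6: on WHITE (5,5): turn R to S, flip to black, move to (6,5). |black|=4
Step 7: on WHITE (6,5): turn R to W, flip to black, move to (6,4). |black|=5
Step 8: on WHITE (6,4): turn R to N, flip to black, move to (5,4). |black|=6

Answer: 5 4 N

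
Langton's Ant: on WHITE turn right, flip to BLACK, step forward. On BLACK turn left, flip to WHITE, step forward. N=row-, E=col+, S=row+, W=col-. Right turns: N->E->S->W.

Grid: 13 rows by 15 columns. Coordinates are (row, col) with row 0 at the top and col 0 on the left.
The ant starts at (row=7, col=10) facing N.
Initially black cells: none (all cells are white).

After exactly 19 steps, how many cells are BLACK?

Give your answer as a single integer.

Step 1: on WHITE (7,10): turn R to E, flip to black, move to (7,11). |black|=1
Step 2: on WHITE (7,11): turn R to S, flip to black, move to (8,11). |black|=2
Step 3: on WHITE (8,11): turn R to W, flip to black, move to (8,10). |black|=3
Step 4: on WHITE (8,10): turn R to N, flip to black, move to (7,10). |black|=4
Step 5: on BLACK (7,10): turn L to W, flip to white, move to (7,9). |black|=3
Step 6: on WHITE (7,9): turn R to N, flip to black, move to (6,9). |black|=4
Step 7: on WHITE (6,9): turn R to E, flip to black, move to (6,10). |black|=5
Step 8: on WHITE (6,10): turn R to S, flip to black, move to (7,10). |black|=6
Step 9: on WHITE (7,10): turn R to W, flip to black, move to (7,9). |black|=7
Step 10: on BLACK (7,9): turn L to S, flip to white, move to (8,9). |black|=6
Step 11: on WHITE (8,9): turn R to W, flip to black, move to (8,8). |black|=7
Step 12: on WHITE (8,8): turn R to N, flip to black, move to (7,8). |black|=8
Step 13: on WHITE (7,8): turn R to E, flip to black, move to (7,9). |black|=9
Step 14: on WHITE (7,9): turn R to S, flip to black, move to (8,9). |black|=10
Step 15: on BLACK (8,9): turn L to E, flip to white, move to (8,10). |black|=9
Step 16: on BLACK (8,10): turn L to N, flip to white, move to (7,10). |black|=8
Step 17: on BLACK (7,10): turn L to W, flip to white, move to (7,9). |black|=7
Step 18: on BLACK (7,9): turn L to S, flip to white, move to (8,9). |black|=6
Step 19: on WHITE (8,9): turn R to W, flip to black, move to (8,8). |black|=7

Answer: 7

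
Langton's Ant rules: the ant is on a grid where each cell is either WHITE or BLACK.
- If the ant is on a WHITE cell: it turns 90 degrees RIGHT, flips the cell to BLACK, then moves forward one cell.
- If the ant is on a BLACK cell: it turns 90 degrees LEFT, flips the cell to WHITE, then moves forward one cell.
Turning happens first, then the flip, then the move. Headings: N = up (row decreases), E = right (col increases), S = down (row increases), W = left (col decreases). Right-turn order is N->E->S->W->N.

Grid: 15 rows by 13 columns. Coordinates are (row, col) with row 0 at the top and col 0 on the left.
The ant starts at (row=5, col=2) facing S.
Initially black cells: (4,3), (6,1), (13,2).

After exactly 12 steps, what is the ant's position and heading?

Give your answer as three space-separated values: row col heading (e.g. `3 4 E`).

Answer: 5 2 S

Derivation:
Step 1: on WHITE (5,2): turn R to W, flip to black, move to (5,1). |black|=4
Step 2: on WHITE (5,1): turn R to N, flip to black, move to (4,1). |black|=5
Step 3: on WHITE (4,1): turn R to E, flip to black, move to (4,2). |black|=6
Step 4: on WHITE (4,2): turn R to S, flip to black, move to (5,2). |black|=7
Step 5: on BLACK (5,2): turn L to E, flip to white, move to (5,3). |black|=6
Step 6: on WHITE (5,3): turn R to S, flip to black, move to (6,3). |black|=7
Step 7: on WHITE (6,3): turn R to W, flip to black, move to (6,2). |black|=8
Step 8: on WHITE (6,2): turn R to N, flip to black, move to (5,2). |black|=9
Step 9: on WHITE (5,2): turn R to E, flip to black, move to (5,3). |black|=10
Step 10: on BLACK (5,3): turn L to N, flip to white, move to (4,3). |black|=9
Step 11: on BLACK (4,3): turn L to W, flip to white, move to (4,2). |black|=8
Step 12: on BLACK (4,2): turn L to S, flip to white, move to (5,2). |black|=7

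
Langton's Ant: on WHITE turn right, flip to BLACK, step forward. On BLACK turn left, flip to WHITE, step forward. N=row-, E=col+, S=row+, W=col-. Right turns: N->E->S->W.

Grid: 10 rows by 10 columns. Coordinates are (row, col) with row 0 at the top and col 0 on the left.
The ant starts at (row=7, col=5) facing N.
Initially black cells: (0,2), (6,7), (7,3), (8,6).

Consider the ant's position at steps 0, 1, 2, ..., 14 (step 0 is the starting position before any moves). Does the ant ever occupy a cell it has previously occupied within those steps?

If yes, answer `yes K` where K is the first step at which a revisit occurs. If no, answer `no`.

Step 1: on WHITE (7,5): turn R to E, flip to black, move to (7,6). |black|=5 — new cell
Step 2: on WHITE (7,6): turn R to S, flip to black, move to (8,6). |black|=6 — new cell
Step 3: on BLACK (8,6): turn L to E, flip to white, move to (8,7). |black|=5 — new cell
Step 4: on WHITE (8,7): turn R to S, flip to black, move to (9,7). |black|=6 — new cell
Step 5: on WHITE (9,7): turn R to W, flip to black, move to (9,6). |black|=7 — new cell
Step 6: on WHITE (9,6): turn R to N, flip to black, move to (8,6). |black|=8 — REVISIT

Answer: yes 6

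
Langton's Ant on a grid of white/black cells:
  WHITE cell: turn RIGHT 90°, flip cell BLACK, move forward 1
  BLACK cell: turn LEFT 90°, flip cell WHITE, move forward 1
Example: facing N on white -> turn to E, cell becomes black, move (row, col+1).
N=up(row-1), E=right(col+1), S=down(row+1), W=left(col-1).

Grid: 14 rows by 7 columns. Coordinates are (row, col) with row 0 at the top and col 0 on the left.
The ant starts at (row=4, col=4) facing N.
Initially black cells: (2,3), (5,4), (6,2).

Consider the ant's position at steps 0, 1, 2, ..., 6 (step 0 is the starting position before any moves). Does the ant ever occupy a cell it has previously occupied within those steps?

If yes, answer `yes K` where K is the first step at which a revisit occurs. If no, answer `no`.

Step 1: on WHITE (4,4): turn R to E, flip to black, move to (4,5). |black|=4 — new cell
Step 2: on WHITE (4,5): turn R to S, flip to black, move to (5,5). |black|=5 — new cell
Step 3: on WHITE (5,5): turn R to W, flip to black, move to (5,4). |black|=6 — new cell
Step 4: on BLACK (5,4): turn L to S, flip to white, move to (6,4). |black|=5 — new cell
Step 5: on WHITE (6,4): turn R to W, flip to black, move to (6,3). |black|=6 — new cell
Step 6: on WHITE (6,3): turn R to N, flip to black, move to (5,3). |black|=7 — new cell
No revisit within 6 steps.

Answer: no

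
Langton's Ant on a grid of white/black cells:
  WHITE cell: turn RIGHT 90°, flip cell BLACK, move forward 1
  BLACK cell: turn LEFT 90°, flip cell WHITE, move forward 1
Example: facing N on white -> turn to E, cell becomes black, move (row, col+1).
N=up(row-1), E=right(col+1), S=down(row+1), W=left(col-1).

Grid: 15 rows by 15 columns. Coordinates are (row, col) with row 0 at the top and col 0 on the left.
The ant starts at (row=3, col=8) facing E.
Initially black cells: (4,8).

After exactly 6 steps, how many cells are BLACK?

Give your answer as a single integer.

Answer: 5

Derivation:
Step 1: on WHITE (3,8): turn R to S, flip to black, move to (4,8). |black|=2
Step 2: on BLACK (4,8): turn L to E, flip to white, move to (4,9). |black|=1
Step 3: on WHITE (4,9): turn R to S, flip to black, move to (5,9). |black|=2
Step 4: on WHITE (5,9): turn R to W, flip to black, move to (5,8). |black|=3
Step 5: on WHITE (5,8): turn R to N, flip to black, move to (4,8). |black|=4
Step 6: on WHITE (4,8): turn R to E, flip to black, move to (4,9). |black|=5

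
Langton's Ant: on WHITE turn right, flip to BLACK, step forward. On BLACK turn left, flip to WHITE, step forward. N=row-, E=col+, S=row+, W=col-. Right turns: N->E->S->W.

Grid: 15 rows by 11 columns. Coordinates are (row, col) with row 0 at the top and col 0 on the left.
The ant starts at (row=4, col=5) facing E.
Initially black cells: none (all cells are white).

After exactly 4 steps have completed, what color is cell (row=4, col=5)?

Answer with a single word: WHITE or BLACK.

Step 1: on WHITE (4,5): turn R to S, flip to black, move to (5,5). |black|=1
Step 2: on WHITE (5,5): turn R to W, flip to black, move to (5,4). |black|=2
Step 3: on WHITE (5,4): turn R to N, flip to black, move to (4,4). |black|=3
Step 4: on WHITE (4,4): turn R to E, flip to black, move to (4,5). |black|=4

Answer: BLACK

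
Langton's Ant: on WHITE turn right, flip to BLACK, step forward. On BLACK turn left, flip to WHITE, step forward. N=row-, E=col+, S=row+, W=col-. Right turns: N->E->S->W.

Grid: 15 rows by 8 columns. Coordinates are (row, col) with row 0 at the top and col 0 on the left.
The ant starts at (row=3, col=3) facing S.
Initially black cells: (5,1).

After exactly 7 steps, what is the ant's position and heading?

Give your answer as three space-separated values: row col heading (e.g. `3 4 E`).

Answer: 4 3 W

Derivation:
Step 1: on WHITE (3,3): turn R to W, flip to black, move to (3,2). |black|=2
Step 2: on WHITE (3,2): turn R to N, flip to black, move to (2,2). |black|=3
Step 3: on WHITE (2,2): turn R to E, flip to black, move to (2,3). |black|=4
Step 4: on WHITE (2,3): turn R to S, flip to black, move to (3,3). |black|=5
Step 5: on BLACK (3,3): turn L to E, flip to white, move to (3,4). |black|=4
Step 6: on WHITE (3,4): turn R to S, flip to black, move to (4,4). |black|=5
Step 7: on WHITE (4,4): turn R to W, flip to black, move to (4,3). |black|=6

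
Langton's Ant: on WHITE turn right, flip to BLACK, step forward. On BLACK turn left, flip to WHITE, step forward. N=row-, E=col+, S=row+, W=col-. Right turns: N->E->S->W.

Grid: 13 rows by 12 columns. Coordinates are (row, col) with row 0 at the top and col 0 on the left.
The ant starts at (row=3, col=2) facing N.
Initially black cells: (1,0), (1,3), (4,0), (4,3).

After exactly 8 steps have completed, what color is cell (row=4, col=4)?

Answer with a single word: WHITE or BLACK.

Step 1: on WHITE (3,2): turn R to E, flip to black, move to (3,3). |black|=5
Step 2: on WHITE (3,3): turn R to S, flip to black, move to (4,3). |black|=6
Step 3: on BLACK (4,3): turn L to E, flip to white, move to (4,4). |black|=5
Step 4: on WHITE (4,4): turn R to S, flip to black, move to (5,4). |black|=6
Step 5: on WHITE (5,4): turn R to W, flip to black, move to (5,3). |black|=7
Step 6: on WHITE (5,3): turn R to N, flip to black, move to (4,3). |black|=8
Step 7: on WHITE (4,3): turn R to E, flip to black, move to (4,4). |black|=9
Step 8: on BLACK (4,4): turn L to N, flip to white, move to (3,4). |black|=8

Answer: WHITE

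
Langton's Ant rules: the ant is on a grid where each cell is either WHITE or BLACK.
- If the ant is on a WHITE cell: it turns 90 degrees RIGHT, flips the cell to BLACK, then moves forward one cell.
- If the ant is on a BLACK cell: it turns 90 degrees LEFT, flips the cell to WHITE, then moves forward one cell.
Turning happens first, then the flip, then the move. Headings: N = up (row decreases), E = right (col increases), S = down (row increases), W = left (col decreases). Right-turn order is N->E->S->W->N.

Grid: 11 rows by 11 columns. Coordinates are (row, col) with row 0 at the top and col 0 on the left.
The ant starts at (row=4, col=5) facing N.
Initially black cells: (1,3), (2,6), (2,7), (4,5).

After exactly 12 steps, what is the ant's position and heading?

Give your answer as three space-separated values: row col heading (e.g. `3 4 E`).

Answer: 6 5 S

Derivation:
Step 1: on BLACK (4,5): turn L to W, flip to white, move to (4,4). |black|=3
Step 2: on WHITE (4,4): turn R to N, flip to black, move to (3,4). |black|=4
Step 3: on WHITE (3,4): turn R to E, flip to black, move to (3,5). |black|=5
Step 4: on WHITE (3,5): turn R to S, flip to black, move to (4,5). |black|=6
Step 5: on WHITE (4,5): turn R to W, flip to black, move to (4,4). |black|=7
Step 6: on BLACK (4,4): turn L to S, flip to white, move to (5,4). |black|=6
Step 7: on WHITE (5,4): turn R to W, flip to black, move to (5,3). |black|=7
Step 8: on WHITE (5,3): turn R to N, flip to black, move to (4,3). |black|=8
Step 9: on WHITE (4,3): turn R to E, flip to black, move to (4,4). |black|=9
Step 10: on WHITE (4,4): turn R to S, flip to black, move to (5,4). |black|=10
Step 11: on BLACK (5,4): turn L to E, flip to white, move to (5,5). |black|=9
Step 12: on WHITE (5,5): turn R to S, flip to black, move to (6,5). |black|=10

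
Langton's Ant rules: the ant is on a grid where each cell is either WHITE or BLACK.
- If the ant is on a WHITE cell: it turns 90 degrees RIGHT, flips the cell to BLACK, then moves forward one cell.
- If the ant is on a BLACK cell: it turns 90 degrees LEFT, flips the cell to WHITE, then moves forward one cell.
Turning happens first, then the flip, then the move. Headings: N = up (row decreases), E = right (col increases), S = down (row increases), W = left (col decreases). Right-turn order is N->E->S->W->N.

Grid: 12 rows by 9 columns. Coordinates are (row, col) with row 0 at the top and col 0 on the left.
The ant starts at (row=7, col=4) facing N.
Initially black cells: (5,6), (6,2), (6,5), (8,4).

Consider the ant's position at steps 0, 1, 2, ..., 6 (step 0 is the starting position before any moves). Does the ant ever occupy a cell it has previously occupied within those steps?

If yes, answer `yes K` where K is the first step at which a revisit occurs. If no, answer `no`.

Step 1: on WHITE (7,4): turn R to E, flip to black, move to (7,5). |black|=5 — new cell
Step 2: on WHITE (7,5): turn R to S, flip to black, move to (8,5). |black|=6 — new cell
Step 3: on WHITE (8,5): turn R to W, flip to black, move to (8,4). |black|=7 — new cell
Step 4: on BLACK (8,4): turn L to S, flip to white, move to (9,4). |black|=6 — new cell
Step 5: on WHITE (9,4): turn R to W, flip to black, move to (9,3). |black|=7 — new cell
Step 6: on WHITE (9,3): turn R to N, flip to black, move to (8,3). |black|=8 — new cell
No revisit within 6 steps.

Answer: no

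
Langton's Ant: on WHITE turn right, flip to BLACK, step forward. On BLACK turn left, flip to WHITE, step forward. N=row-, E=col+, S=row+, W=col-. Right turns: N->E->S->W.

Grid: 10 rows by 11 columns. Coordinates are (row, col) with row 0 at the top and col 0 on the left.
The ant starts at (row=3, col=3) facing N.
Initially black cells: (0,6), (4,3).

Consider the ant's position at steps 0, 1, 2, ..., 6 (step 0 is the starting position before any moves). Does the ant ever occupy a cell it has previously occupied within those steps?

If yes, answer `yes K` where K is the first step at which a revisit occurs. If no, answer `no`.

Answer: no

Derivation:
Step 1: on WHITE (3,3): turn R to E, flip to black, move to (3,4). |black|=3 — new cell
Step 2: on WHITE (3,4): turn R to S, flip to black, move to (4,4). |black|=4 — new cell
Step 3: on WHITE (4,4): turn R to W, flip to black, move to (4,3). |black|=5 — new cell
Step 4: on BLACK (4,3): turn L to S, flip to white, move to (5,3). |black|=4 — new cell
Step 5: on WHITE (5,3): turn R to W, flip to black, move to (5,2). |black|=5 — new cell
Step 6: on WHITE (5,2): turn R to N, flip to black, move to (4,2). |black|=6 — new cell
No revisit within 6 steps.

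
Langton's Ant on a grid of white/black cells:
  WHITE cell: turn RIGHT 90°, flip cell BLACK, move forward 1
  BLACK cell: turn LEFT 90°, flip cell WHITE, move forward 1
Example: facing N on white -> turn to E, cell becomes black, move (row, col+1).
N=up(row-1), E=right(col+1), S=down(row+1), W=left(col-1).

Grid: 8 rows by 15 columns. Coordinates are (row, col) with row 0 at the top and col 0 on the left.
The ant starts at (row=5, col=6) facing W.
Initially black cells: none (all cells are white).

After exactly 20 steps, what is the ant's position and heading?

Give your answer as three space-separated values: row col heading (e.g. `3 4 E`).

Answer: 7 8 E

Derivation:
Step 1: on WHITE (5,6): turn R to N, flip to black, move to (4,6). |black|=1
Step 2: on WHITE (4,6): turn R to E, flip to black, move to (4,7). |black|=2
Step 3: on WHITE (4,7): turn R to S, flip to black, move to (5,7). |black|=3
Step 4: on WHITE (5,7): turn R to W, flip to black, move to (5,6). |black|=4
Step 5: on BLACK (5,6): turn L to S, flip to white, move to (6,6). |black|=3
Step 6: on WHITE (6,6): turn R to W, flip to black, move to (6,5). |black|=4
Step 7: on WHITE (6,5): turn R to N, flip to black, move to (5,5). |black|=5
Step 8: on WHITE (5,5): turn R to E, flip to black, move to (5,6). |black|=6
Step 9: on WHITE (5,6): turn R to S, flip to black, move to (6,6). |black|=7
Step 10: on BLACK (6,6): turn L to E, flip to white, move to (6,7). |black|=6
Step 11: on WHITE (6,7): turn R to S, flip to black, move to (7,7). |black|=7
Step 12: on WHITE (7,7): turn R to W, flip to black, move to (7,6). |black|=8
Step 13: on WHITE (7,6): turn R to N, flip to black, move to (6,6). |black|=9
Step 14: on WHITE (6,6): turn R to E, flip to black, move to (6,7). |black|=10
Step 15: on BLACK (6,7): turn L to N, flip to white, move to (5,7). |black|=9
Step 16: on BLACK (5,7): turn L to W, flip to white, move to (5,6). |black|=8
Step 17: on BLACK (5,6): turn L to S, flip to white, move to (6,6). |black|=7
Step 18: on BLACK (6,6): turn L to E, flip to white, move to (6,7). |black|=6
Step 19: on WHITE (6,7): turn R to S, flip to black, move to (7,7). |black|=7
Step 20: on BLACK (7,7): turn L to E, flip to white, move to (7,8). |black|=6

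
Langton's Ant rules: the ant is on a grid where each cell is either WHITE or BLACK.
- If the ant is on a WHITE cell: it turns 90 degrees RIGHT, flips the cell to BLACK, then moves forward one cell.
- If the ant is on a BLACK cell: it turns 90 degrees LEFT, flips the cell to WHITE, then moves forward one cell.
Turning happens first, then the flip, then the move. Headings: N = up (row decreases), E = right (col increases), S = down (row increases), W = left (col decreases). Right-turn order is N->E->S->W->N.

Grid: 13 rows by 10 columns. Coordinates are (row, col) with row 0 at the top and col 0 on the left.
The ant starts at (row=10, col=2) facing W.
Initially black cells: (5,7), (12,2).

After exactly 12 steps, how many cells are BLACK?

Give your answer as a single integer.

Step 1: on WHITE (10,2): turn R to N, flip to black, move to (9,2). |black|=3
Step 2: on WHITE (9,2): turn R to E, flip to black, move to (9,3). |black|=4
Step 3: on WHITE (9,3): turn R to S, flip to black, move to (10,3). |black|=5
Step 4: on WHITE (10,3): turn R to W, flip to black, move to (10,2). |black|=6
Step 5: on BLACK (10,2): turn L to S, flip to white, move to (11,2). |black|=5
Step 6: on WHITE (11,2): turn R to W, flip to black, move to (11,1). |black|=6
Step 7: on WHITE (11,1): turn R to N, flip to black, move to (10,1). |black|=7
Step 8: on WHITE (10,1): turn R to E, flip to black, move to (10,2). |black|=8
Step 9: on WHITE (10,2): turn R to S, flip to black, move to (11,2). |black|=9
Step 10: on BLACK (11,2): turn L to E, flip to white, move to (11,3). |black|=8
Step 11: on WHITE (11,3): turn R to S, flip to black, move to (12,3). |black|=9
Step 12: on WHITE (12,3): turn R to W, flip to black, move to (12,2). |black|=10

Answer: 10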